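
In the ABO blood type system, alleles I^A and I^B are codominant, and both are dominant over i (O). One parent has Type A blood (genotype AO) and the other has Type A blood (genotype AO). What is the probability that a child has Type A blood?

Cross: AO × AO
Possible offspring genotypes: 1 AA, 2 AO, 1 OO
Blood type counts: 3 Type A, 1 Type O
Probability of Type A: 3/4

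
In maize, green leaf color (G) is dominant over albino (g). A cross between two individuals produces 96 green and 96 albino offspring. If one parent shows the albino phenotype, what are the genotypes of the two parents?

Observed offspring: 96 green, 96 albino
The observed ratio simplifies to 1:1. One parent shows albino, so its genotype must be gg. A 1:1 offspring split requires the other parent to be heterozygous (Gg).
Parent genotypes: gg × Gg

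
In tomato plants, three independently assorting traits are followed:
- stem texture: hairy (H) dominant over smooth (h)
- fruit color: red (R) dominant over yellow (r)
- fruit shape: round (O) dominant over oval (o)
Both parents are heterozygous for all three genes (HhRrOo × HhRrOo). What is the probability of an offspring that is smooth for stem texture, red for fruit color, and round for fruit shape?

Trihybrid cross: HhRrOo × HhRrOo
Each trait segregates independently with a 3:1 phenotypic ratio, so each gene contributes 3/4 (dominant) or 1/4 (recessive).
Target: smooth (stem texture), red (fruit color), round (fruit shape)
Probability = product of independent per-trait probabilities
= 1/4 × 3/4 × 3/4 = 9/64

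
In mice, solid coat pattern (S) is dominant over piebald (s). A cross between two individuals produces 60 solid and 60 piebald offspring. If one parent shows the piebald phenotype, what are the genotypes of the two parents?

Observed offspring: 60 solid, 60 piebald
The observed ratio simplifies to 1:1. One parent shows piebald, so its genotype must be ss. A 1:1 offspring split requires the other parent to be heterozygous (Ss).
Parent genotypes: ss × Ss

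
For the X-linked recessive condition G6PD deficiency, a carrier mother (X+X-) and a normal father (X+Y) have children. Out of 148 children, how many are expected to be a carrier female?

Cross: X+X- × X+Y
Offspring: 1 X+X+, 1 X+Y, 1 X+X-, 1 X-Y
Probability of a carrier female: 1/4
Expected count = 1/4 × 148 = 37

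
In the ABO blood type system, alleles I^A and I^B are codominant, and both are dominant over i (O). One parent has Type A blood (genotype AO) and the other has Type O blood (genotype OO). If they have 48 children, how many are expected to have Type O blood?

Cross: AO × OO
Possible offspring genotypes: 2 AO, 2 OO
Blood type counts: 2 Type A, 2 Type O
Probability of Type O: 2/4 = 1/2
Expected count = 1/2 × 48 = 24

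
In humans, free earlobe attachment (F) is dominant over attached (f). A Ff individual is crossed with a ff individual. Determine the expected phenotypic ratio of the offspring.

Punnett square for Ff × ff:
Offspring genotypes: 2 Ff, 2 ff
free: 2, attached: 2
Ratio: 1:1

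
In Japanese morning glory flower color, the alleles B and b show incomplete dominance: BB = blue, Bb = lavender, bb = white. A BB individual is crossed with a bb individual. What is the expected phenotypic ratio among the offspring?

Punnett square for BB × bb:
Offspring genotypes: 4 Bb
Phenotype counts: 4 lavender
Ratio: all lavender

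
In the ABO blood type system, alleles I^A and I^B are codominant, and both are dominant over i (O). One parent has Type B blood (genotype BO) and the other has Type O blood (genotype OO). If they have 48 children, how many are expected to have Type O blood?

Cross: BO × OO
Possible offspring genotypes: 2 BO, 2 OO
Blood type counts: 2 Type B, 2 Type O
Probability of Type O: 2/4 = 1/2
Expected count = 1/2 × 48 = 24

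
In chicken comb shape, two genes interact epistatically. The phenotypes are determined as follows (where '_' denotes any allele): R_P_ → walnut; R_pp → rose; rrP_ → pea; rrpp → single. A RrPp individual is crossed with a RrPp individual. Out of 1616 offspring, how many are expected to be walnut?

Cross: RrPp × RrPp — consider each gene separately:
R gene: Rr × Rr → 1 RR, 2 Rr, 1 rr → 3 R_ : 1 rr (out of 4)
P gene: Pp × Pp → 1 PP, 2 Pp, 1 pp → 3 P_ : 1 pp (out of 4)
Genotype classes (out of 4 × 4 = 16): R_P_ = 3×3 = 9; R_pp = 3×1 = 3; rrP_ = 1×3 = 3; rrpp = 1×1 = 1
Apply the phenotype rules: R_P_ (9) → walnut; R_pp (3) → rose; rrP_ (3) → pea; rrpp (1) → single
Phenotype counts (out of 16): 9 walnut, 3 rose, 3 pea, 1 single
walnut: 9 out of 16 → fraction 9/16
Expected count = 9/16 × 1616 = 909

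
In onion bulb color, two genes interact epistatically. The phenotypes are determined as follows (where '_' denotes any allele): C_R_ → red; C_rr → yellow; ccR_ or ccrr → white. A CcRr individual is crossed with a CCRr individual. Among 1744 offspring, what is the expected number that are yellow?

Cross: CcRr × CCRr — consider each gene separately:
C gene: Cc × CC → 2 CC, 2 Cc → 4 C_ (out of 4)
R gene: Rr × Rr → 1 RR, 2 Rr, 1 rr → 3 R_ : 1 rr (out of 4)
Genotype classes (out of 4 × 4 = 16): C_R_ = 4×3 = 12; C_rr = 4×1 = 4
Apply the phenotype rules: C_R_ (12) → red; C_rr (4) → yellow
Phenotype counts (out of 16): 12 red, 4 yellow
yellow: 4 out of 16 → fraction 1/4
Expected count = 1/4 × 1744 = 436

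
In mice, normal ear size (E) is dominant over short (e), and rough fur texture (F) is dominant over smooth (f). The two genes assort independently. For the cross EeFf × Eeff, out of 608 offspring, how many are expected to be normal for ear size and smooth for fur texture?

Dihybrid cross EeFf × Eeff — consider each gene separately:
ear size: Ee × Ee → 1 EE, 2 Ee, 1 ee → 3 E_ : 1 ee (out of 4)
fur texture: Ff × ff → 2 Ff, 2 ff → 2 F_ : 2 ff (out of 4)
Looking for: normal (E_) and smooth (ff)
P(normal) = 3/4, P(smooth) = 2/4
P(both) = 3/4 × 2/4 = 6/16 = 3/8
Expected count = 3/8 × 608 = 228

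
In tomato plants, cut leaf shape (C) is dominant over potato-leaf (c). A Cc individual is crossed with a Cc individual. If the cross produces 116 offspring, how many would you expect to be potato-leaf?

Punnett square for Cc × Cc:
Offspring genotypes: 1 CC, 2 Cc, 1 cc
cut: 3, potato-leaf: 1
potato-leaf: 1 out of 4 → fraction 1/4
Expected count = 1/4 × 116 = 29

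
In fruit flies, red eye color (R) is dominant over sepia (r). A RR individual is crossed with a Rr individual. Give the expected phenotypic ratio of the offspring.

Punnett square for RR × Rr:
Offspring genotypes: 2 RR, 2 Rr
red: 4, sepia: 0
Ratio: all red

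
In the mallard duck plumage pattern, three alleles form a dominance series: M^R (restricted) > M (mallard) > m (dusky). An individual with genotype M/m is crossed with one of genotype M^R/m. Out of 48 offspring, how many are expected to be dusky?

Cross: M/m × M^R/m
Allele dominance: M^R > M > m
Offspring genotypes: 1 M^R/M, 1 M/m, 1 M^R/m, 1 m/m
Phenotype counts: 2 restricted, 1 mallard, 1 dusky
dusky: 1 out of 4 → fraction 1/4
Expected count = 1/4 × 48 = 12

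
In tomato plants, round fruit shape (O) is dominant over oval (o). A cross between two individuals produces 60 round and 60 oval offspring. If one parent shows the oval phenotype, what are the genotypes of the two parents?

Observed offspring: 60 round, 60 oval
The observed ratio simplifies to 1:1. One parent shows oval, so its genotype must be oo. A 1:1 offspring split requires the other parent to be heterozygous (Oo).
Parent genotypes: oo × Oo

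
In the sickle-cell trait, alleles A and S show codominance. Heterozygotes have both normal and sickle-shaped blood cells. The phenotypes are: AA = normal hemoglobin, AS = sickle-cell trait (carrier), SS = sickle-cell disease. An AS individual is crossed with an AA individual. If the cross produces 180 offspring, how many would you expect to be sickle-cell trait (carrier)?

Punnett square for AS × AA:
Offspring genotypes: 2 AA, 2 AS
Phenotype counts: 2 normal hemoglobin, 2 sickle-cell trait (carrier)
sickle-cell trait (carrier): 2 out of 4 → fraction 1/2
Expected count = 1/2 × 180 = 90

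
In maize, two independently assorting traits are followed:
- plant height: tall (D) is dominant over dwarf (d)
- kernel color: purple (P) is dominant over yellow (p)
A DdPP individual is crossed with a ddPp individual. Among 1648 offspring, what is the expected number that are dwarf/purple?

Dihybrid cross DdPP × ddPp — consider each gene separately:
plant height: Dd × dd → 2 Dd, 2 dd → 2 D_ : 2 dd (out of 4)
kernel color: PP × Pp → 2 PP, 2 Pp → 4 P_ (out of 4)
Combine (counts out of 4 × 4 = 16): tall/purple (D_P_) = 2×4 = 8; dwarf/purple (ddP_) = 2×4 = 8
Phenotype counts (out of 16): 8 tall/purple, 8 dwarf/purple
dwarf/purple: 8 out of 16 → fraction 1/2
Expected count = 1/2 × 1648 = 824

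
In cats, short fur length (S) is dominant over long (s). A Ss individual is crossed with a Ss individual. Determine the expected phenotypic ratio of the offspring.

Punnett square for Ss × Ss:
Offspring genotypes: 1 SS, 2 Ss, 1 ss
short: 3, long: 1
Ratio: 3:1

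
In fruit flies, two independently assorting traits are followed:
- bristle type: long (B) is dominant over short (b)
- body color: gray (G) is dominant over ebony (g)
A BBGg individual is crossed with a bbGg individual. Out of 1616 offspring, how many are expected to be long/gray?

Dihybrid cross BBGg × bbGg — consider each gene separately:
bristle type: BB × bb → 4 Bb → 4 B_ (out of 4)
body color: Gg × Gg → 1 GG, 2 Gg, 1 gg → 3 G_ : 1 gg (out of 4)
Combine (counts out of 4 × 4 = 16): long/gray (B_G_) = 4×3 = 12; long/ebony (B_gg) = 4×1 = 4
Phenotype counts (out of 16): 12 long/gray, 4 long/ebony
long/gray: 12 out of 16 → fraction 3/4
Expected count = 3/4 × 1616 = 1212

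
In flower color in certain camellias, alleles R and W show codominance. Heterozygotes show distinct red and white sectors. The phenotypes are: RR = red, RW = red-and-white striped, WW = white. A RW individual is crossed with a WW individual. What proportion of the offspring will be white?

Punnett square for RW × WW:
Offspring genotypes: 2 RW, 2 WW
Phenotype counts: 2 red-and-white striped, 2 white
white: 2 out of 4
Probability: 2/4 = 1/2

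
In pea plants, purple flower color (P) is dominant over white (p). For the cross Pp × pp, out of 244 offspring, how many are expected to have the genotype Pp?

Punnett square for Pp × pp:
Offspring genotypes: 2 Pp, 2 pp
Total offspring: 4
Count with target: 2
Probability: 2/4 = 1/2
Expected count = 1/2 × 244 = 122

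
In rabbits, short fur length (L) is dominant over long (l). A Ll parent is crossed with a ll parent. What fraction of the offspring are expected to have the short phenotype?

Punnett square for Ll × ll:
Offspring genotypes: 2 Ll, 2 ll
Total offspring: 4
Count with target: 2
Probability: 2/4 = 1/2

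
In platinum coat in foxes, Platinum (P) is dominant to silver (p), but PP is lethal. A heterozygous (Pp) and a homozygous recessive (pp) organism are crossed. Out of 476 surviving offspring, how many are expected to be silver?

Cross: Pp × pp
Punnett square offspring (before lethality): 2 Pp, 2 pp
No PP offspring are produced in this cross.
silver: 2 out of 4 → fraction 1/2
Expected count = 1/2 × 476 = 238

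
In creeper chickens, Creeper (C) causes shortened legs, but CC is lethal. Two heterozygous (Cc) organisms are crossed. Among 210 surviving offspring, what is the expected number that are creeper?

Cross: Cc × Cc
Punnett square offspring (before lethality): 1 CC, 2 Cc, 1 cc
The CC genotype is lethal (embryos die); surviving offspring: 2 Cc, 1 cc
creeper: 2 out of 3 → fraction 2/3
Expected count = 2/3 × 210 = 140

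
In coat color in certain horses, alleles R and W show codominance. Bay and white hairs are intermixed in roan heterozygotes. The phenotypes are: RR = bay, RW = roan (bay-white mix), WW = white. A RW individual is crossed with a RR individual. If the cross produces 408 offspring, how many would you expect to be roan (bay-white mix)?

Punnett square for RW × RR:
Offspring genotypes: 2 RR, 2 RW
Phenotype counts: 2 bay, 2 roan (bay-white mix)
roan (bay-white mix): 2 out of 4 → fraction 1/2
Expected count = 1/2 × 408 = 204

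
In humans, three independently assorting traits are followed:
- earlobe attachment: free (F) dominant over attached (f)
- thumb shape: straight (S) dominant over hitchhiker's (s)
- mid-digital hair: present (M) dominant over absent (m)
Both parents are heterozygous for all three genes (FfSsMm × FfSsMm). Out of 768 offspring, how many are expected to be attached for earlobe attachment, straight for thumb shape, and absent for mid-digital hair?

Trihybrid cross: FfSsMm × FfSsMm
Each trait segregates independently with a 3:1 phenotypic ratio, so each gene contributes 3/4 (dominant) or 1/4 (recessive).
Target: attached (earlobe attachment), straight (thumb shape), absent (mid-digital hair)
Probability = product of independent per-trait probabilities
= 1/4 × 3/4 × 1/4 = 3/64
Expected count = 3/64 × 768 = 36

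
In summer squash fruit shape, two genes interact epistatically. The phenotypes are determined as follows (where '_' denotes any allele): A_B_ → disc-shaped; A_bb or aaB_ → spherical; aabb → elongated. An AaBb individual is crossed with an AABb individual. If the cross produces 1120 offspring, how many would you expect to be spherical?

Cross: AaBb × AABb — consider each gene separately:
A gene: Aa × AA → 2 AA, 2 Aa → 4 A_ (out of 4)
B gene: Bb × Bb → 1 BB, 2 Bb, 1 bb → 3 B_ : 1 bb (out of 4)
Genotype classes (out of 4 × 4 = 16): A_B_ = 4×3 = 12; A_bb = 4×1 = 4
Apply the phenotype rules: A_B_ (12) → disc-shaped; A_bb (4) → spherical
Phenotype counts (out of 16): 12 disc-shaped, 4 spherical
spherical: 4 out of 16 → fraction 1/4
Expected count = 1/4 × 1120 = 280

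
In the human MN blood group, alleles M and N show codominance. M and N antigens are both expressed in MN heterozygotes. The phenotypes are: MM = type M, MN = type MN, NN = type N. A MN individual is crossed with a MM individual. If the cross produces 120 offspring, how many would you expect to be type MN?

Punnett square for MN × MM:
Offspring genotypes: 2 MM, 2 MN
Phenotype counts: 2 type M, 2 type MN
type MN: 2 out of 4 → fraction 1/2
Expected count = 1/2 × 120 = 60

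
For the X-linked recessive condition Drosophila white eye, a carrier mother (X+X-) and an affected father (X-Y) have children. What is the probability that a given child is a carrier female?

Cross: X+X- × X-Y
Offspring: 1 X+X-, 1 X+Y, 1 X-X-, 1 X-Y
Probability of a carrier female: 1/4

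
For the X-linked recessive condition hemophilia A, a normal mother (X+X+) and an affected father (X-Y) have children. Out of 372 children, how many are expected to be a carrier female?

Cross: X+X+ × X-Y
Offspring: 2 X+X-, 2 X+Y
Probability of a carrier female: 2/4 = 1/2
Expected count = 1/2 × 372 = 186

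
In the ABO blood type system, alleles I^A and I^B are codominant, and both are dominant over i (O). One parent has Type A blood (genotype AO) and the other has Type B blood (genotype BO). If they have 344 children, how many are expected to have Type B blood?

Cross: AO × BO
Possible offspring genotypes: 1 AB, 1 AO, 1 BO, 1 OO
Blood type counts: 1 Type AB, 1 Type A, 1 Type B, 1 Type O
Probability of Type B: 1/4
Expected count = 1/4 × 344 = 86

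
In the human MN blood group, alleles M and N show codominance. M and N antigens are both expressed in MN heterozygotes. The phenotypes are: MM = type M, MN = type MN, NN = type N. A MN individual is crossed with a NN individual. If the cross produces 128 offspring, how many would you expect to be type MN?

Punnett square for MN × NN:
Offspring genotypes: 2 MN, 2 NN
Phenotype counts: 2 type MN, 2 type N
type MN: 2 out of 4 → fraction 1/2
Expected count = 1/2 × 128 = 64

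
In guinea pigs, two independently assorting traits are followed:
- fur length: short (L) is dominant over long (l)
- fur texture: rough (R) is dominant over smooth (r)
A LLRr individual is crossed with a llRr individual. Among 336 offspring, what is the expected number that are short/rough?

Dihybrid cross LLRr × llRr — consider each gene separately:
fur length: LL × ll → 4 Ll → 4 L_ (out of 4)
fur texture: Rr × Rr → 1 RR, 2 Rr, 1 rr → 3 R_ : 1 rr (out of 4)
Combine (counts out of 4 × 4 = 16): short/rough (L_R_) = 4×3 = 12; short/smooth (L_rr) = 4×1 = 4
Phenotype counts (out of 16): 12 short/rough, 4 short/smooth
short/rough: 12 out of 16 → fraction 3/4
Expected count = 3/4 × 336 = 252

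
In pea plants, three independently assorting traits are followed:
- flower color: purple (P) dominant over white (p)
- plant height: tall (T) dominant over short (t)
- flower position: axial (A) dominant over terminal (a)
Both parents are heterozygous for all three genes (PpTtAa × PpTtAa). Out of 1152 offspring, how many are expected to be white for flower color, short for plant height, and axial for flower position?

Trihybrid cross: PpTtAa × PpTtAa
Each trait segregates independently with a 3:1 phenotypic ratio, so each gene contributes 3/4 (dominant) or 1/4 (recessive).
Target: white (flower color), short (plant height), axial (flower position)
Probability = product of independent per-trait probabilities
= 1/4 × 1/4 × 3/4 = 3/64
Expected count = 3/64 × 1152 = 54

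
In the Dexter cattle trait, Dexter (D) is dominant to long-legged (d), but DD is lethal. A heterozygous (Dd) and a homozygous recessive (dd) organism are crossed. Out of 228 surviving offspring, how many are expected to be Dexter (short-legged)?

Cross: Dd × dd
Punnett square offspring (before lethality): 2 Dd, 2 dd
No DD offspring are produced in this cross.
Dexter (short-legged): 2 out of 4 → fraction 1/2
Expected count = 1/2 × 228 = 114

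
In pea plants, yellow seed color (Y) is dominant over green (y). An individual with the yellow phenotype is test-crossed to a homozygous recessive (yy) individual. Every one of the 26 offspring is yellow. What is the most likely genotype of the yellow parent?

Test cross: ? × yy
All offspring are yellow.
If the unknown parent were heterozygous (Yy), about half of 26 offspring would be green; none are. The unknown parent is most likely homozygous dominant (YY).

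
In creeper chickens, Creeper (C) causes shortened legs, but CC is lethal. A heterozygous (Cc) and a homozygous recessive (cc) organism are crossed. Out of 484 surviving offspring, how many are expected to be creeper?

Cross: Cc × cc
Punnett square offspring (before lethality): 2 Cc, 2 cc
No CC offspring are produced in this cross.
creeper: 2 out of 4 → fraction 1/2
Expected count = 1/2 × 484 = 242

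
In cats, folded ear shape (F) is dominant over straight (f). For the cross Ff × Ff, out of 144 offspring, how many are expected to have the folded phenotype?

Punnett square for Ff × Ff:
Offspring genotypes: 1 FF, 2 Ff, 1 ff
Total offspring: 4
Count with target: 3
Probability: 3/4
Expected count = 3/4 × 144 = 108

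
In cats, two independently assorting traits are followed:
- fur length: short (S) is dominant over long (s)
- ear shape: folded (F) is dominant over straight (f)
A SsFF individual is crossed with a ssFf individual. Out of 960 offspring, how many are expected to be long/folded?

Dihybrid cross SsFF × ssFf — consider each gene separately:
fur length: Ss × ss → 2 Ss, 2 ss → 2 S_ : 2 ss (out of 4)
ear shape: FF × Ff → 2 FF, 2 Ff → 4 F_ (out of 4)
Combine (counts out of 4 × 4 = 16): short/folded (S_F_) = 2×4 = 8; long/folded (ssF_) = 2×4 = 8
Phenotype counts (out of 16): 8 short/folded, 8 long/folded
long/folded: 8 out of 16 → fraction 1/2
Expected count = 1/2 × 960 = 480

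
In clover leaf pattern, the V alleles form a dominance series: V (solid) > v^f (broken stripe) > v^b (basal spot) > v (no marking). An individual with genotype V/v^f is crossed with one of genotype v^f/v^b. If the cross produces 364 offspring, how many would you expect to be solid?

Cross: V/v^f × v^f/v^b
Allele dominance: V > v^f > v^b > v
Offspring genotypes: 1 V/v^f, 1 V/v^b, 1 v^f/v^f, 1 v^f/v^b
Phenotype counts: 2 solid, 2 broken stripe
solid: 2 out of 4 → fraction 1/2
Expected count = 1/2 × 364 = 182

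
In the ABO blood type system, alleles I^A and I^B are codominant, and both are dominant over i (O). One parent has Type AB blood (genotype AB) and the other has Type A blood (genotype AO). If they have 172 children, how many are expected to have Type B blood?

Cross: AB × AO
Possible offspring genotypes: 1 AA, 1 AO, 1 AB, 1 BO
Blood type counts: 2 Type A, 1 Type AB, 1 Type B
Probability of Type B: 1/4
Expected count = 1/4 × 172 = 43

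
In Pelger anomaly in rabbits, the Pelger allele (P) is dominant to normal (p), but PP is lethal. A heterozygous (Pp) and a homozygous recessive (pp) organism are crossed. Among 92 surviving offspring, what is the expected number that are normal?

Cross: Pp × pp
Punnett square offspring (before lethality): 2 Pp, 2 pp
No PP offspring are produced in this cross.
normal: 2 out of 4 → fraction 1/2
Expected count = 1/2 × 92 = 46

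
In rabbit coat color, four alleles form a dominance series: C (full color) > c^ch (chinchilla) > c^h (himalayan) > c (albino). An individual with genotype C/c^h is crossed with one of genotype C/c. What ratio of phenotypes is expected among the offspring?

Cross: C/c^h × C/c
Allele dominance: C > c^ch > c^h > c
Offspring genotypes: 1 C/C, 1 C/c, 1 C/c^h, 1 c^h/c
Phenotype counts: 3 full color, 1 himalayan
Ratio: 3 full color : 1 himalayan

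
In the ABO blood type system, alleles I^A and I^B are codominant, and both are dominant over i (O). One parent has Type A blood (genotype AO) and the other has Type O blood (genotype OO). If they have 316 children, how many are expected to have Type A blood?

Cross: AO × OO
Possible offspring genotypes: 2 AO, 2 OO
Blood type counts: 2 Type A, 2 Type O
Probability of Type A: 2/4 = 1/2
Expected count = 1/2 × 316 = 158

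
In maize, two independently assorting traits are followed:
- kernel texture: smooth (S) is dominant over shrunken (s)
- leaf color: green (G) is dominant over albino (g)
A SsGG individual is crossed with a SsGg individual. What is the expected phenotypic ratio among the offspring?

Dihybrid cross SsGG × SsGg — consider each gene separately:
kernel texture: Ss × Ss → 1 SS, 2 Ss, 1 ss → 3 S_ : 1 ss (out of 4)
leaf color: GG × Gg → 2 GG, 2 Gg → 4 G_ (out of 4)
Combine (counts out of 4 × 4 = 16): smooth/green (S_G_) = 3×4 = 12; shrunken/green (ssG_) = 1×4 = 4
Phenotype counts (out of 16): 12 smooth/green, 4 shrunken/green
Ratio: 3 smooth/green : 1 shrunken/green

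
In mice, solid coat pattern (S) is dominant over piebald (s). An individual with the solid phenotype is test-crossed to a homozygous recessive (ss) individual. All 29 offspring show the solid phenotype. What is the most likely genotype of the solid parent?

Test cross: ? × ss
All offspring are solid.
If the unknown parent were heterozygous (Ss), about half of 29 offspring would be piebald; none are. The unknown parent is most likely homozygous dominant (SS).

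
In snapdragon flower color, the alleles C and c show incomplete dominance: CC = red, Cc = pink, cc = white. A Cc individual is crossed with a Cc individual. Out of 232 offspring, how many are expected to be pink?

Punnett square for Cc × Cc:
Offspring genotypes: 1 CC, 2 Cc, 1 cc
Phenotype counts: 1 red, 2 pink, 1 white
pink: 2 out of 4 → fraction 1/2
Expected count = 1/2 × 232 = 116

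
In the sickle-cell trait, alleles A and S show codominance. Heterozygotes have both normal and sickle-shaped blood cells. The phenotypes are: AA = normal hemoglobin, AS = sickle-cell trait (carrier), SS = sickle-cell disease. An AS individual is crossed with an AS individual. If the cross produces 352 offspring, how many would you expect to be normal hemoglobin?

Punnett square for AS × AS:
Offspring genotypes: 1 AA, 2 AS, 1 SS
Phenotype counts: 1 normal hemoglobin, 2 sickle-cell trait (carrier), 1 sickle-cell disease
normal hemoglobin: 1 out of 4 → fraction 1/4
Expected count = 1/4 × 352 = 88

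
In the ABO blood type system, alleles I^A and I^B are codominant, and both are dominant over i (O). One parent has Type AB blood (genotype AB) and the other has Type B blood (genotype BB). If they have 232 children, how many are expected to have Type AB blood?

Cross: AB × BB
Possible offspring genotypes: 2 AB, 2 BB
Blood type counts: 2 Type AB, 2 Type B
Probability of Type AB: 2/4 = 1/2
Expected count = 1/2 × 232 = 116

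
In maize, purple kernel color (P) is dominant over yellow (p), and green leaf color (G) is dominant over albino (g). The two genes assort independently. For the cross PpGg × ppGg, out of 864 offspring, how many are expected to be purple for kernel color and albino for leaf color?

Dihybrid cross PpGg × ppGg — consider each gene separately:
kernel color: Pp × pp → 2 Pp, 2 pp → 2 P_ : 2 pp (out of 4)
leaf color: Gg × Gg → 1 GG, 2 Gg, 1 gg → 3 G_ : 1 gg (out of 4)
Looking for: purple (P_) and albino (gg)
P(purple) = 2/4, P(albino) = 1/4
P(both) = 2/4 × 1/4 = 2/16 = 1/8
Expected count = 1/8 × 864 = 108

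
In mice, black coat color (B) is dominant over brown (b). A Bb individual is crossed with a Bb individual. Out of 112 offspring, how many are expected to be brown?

Punnett square for Bb × Bb:
Offspring genotypes: 1 BB, 2 Bb, 1 bb
black: 3, brown: 1
brown: 1 out of 4 → fraction 1/4
Expected count = 1/4 × 112 = 28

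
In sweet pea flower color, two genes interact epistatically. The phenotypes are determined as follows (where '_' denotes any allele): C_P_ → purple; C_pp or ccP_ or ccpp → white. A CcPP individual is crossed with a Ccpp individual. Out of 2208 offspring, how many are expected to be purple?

Cross: CcPP × Ccpp — consider each gene separately:
C gene: Cc × Cc → 1 CC, 2 Cc, 1 cc → 3 C_ : 1 cc (out of 4)
P gene: PP × pp → 4 Pp → 4 P_ (out of 4)
Genotype classes (out of 4 × 4 = 16): C_P_ = 3×4 = 12; ccP_ = 1×4 = 4
Apply the phenotype rules: C_P_ (12) → purple; ccP_ (4) → white
Phenotype counts (out of 16): 12 purple, 4 white
purple: 12 out of 16 → fraction 3/4
Expected count = 3/4 × 2208 = 1656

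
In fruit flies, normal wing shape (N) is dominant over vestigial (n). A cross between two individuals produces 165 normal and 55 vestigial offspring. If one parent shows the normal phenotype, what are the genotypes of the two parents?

Observed offspring: 165 normal, 55 vestigial
The observed ratio simplifies to 3:1. Vestigial (nn) offspring appear, so each parent must contribute one n allele. The parent stated to show normal carries N, so it is Nn. The other parent is then either Nn or nn: Nn × nn would give a 1:1 split, whereas Nn × Nn gives 3:1 — matching the data. So both parents are heterozygous (Nn × Nn).
Parent genotypes: Nn × Nn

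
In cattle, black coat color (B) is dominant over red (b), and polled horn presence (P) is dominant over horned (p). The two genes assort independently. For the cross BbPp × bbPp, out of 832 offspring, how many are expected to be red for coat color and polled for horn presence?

Dihybrid cross BbPp × bbPp — consider each gene separately:
coat color: Bb × bb → 2 Bb, 2 bb → 2 B_ : 2 bb (out of 4)
horn presence: Pp × Pp → 1 PP, 2 Pp, 1 pp → 3 P_ : 1 pp (out of 4)
Looking for: red (bb) and polled (P_)
P(red) = 2/4, P(polled) = 3/4
P(both) = 2/4 × 3/4 = 6/16 = 3/8
Expected count = 3/8 × 832 = 312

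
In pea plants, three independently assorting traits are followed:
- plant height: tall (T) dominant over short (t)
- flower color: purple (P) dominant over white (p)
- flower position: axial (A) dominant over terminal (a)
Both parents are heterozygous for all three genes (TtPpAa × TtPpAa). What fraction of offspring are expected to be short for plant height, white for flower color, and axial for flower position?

Trihybrid cross: TtPpAa × TtPpAa
Each trait segregates independently with a 3:1 phenotypic ratio, so each gene contributes 3/4 (dominant) or 1/4 (recessive).
Target: short (plant height), white (flower color), axial (flower position)
Probability = product of independent per-trait probabilities
= 1/4 × 1/4 × 3/4 = 3/64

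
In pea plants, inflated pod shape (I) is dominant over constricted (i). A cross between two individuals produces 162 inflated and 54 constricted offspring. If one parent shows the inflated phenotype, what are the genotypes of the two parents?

Observed offspring: 162 inflated, 54 constricted
The observed ratio simplifies to 3:1. Constricted (ii) offspring appear, so each parent must contribute one i allele. The parent stated to show inflated carries I, so it is Ii. The other parent is then either Ii or ii: Ii × ii would give a 1:1 split, whereas Ii × Ii gives 3:1 — matching the data. So both parents are heterozygous (Ii × Ii).
Parent genotypes: Ii × Ii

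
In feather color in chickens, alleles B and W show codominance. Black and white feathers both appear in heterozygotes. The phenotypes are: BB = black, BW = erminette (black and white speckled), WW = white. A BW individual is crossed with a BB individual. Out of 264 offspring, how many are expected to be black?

Punnett square for BW × BB:
Offspring genotypes: 2 BB, 2 BW
Phenotype counts: 2 black, 2 erminette (black and white speckled)
black: 2 out of 4 → fraction 1/2
Expected count = 1/2 × 264 = 132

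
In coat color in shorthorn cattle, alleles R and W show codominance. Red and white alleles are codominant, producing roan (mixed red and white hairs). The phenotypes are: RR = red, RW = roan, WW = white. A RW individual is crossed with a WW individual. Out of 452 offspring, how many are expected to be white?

Punnett square for RW × WW:
Offspring genotypes: 2 RW, 2 WW
Phenotype counts: 2 roan, 2 white
white: 2 out of 4 → fraction 1/2
Expected count = 1/2 × 452 = 226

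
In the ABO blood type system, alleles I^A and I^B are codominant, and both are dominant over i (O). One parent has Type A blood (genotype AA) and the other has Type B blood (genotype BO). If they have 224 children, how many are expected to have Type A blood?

Cross: AA × BO
Possible offspring genotypes: 2 AB, 2 AO
Blood type counts: 2 Type AB, 2 Type A
Probability of Type A: 2/4 = 1/2
Expected count = 1/2 × 224 = 112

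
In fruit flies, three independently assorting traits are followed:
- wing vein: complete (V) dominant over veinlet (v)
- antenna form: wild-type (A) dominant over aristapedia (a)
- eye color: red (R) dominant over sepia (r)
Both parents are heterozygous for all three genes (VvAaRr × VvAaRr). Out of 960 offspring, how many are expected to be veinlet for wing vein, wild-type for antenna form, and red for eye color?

Trihybrid cross: VvAaRr × VvAaRr
Each trait segregates independently with a 3:1 phenotypic ratio, so each gene contributes 3/4 (dominant) or 1/4 (recessive).
Target: veinlet (wing vein), wild-type (antenna form), red (eye color)
Probability = product of independent per-trait probabilities
= 1/4 × 3/4 × 3/4 = 9/64
Expected count = 9/64 × 960 = 135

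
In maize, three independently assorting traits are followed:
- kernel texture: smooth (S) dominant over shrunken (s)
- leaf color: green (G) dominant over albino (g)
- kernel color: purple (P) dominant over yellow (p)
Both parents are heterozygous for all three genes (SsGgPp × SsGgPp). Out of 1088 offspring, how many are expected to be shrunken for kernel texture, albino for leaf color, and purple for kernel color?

Trihybrid cross: SsGgPp × SsGgPp
Each trait segregates independently with a 3:1 phenotypic ratio, so each gene contributes 3/4 (dominant) or 1/4 (recessive).
Target: shrunken (kernel texture), albino (leaf color), purple (kernel color)
Probability = product of independent per-trait probabilities
= 1/4 × 1/4 × 3/4 = 3/64
Expected count = 3/64 × 1088 = 51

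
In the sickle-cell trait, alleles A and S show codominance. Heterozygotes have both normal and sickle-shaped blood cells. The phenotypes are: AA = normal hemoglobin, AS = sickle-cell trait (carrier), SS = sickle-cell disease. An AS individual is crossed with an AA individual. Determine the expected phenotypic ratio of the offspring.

Punnett square for AS × AA:
Offspring genotypes: 2 AA, 2 AS
Phenotype counts: 2 normal hemoglobin, 2 sickle-cell trait (carrier)
Ratio: 1 normal hemoglobin : 1 sickle-cell trait (carrier)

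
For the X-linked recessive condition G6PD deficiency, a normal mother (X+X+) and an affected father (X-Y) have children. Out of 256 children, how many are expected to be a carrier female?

Cross: X+X+ × X-Y
Offspring: 2 X+X-, 2 X+Y
Probability of a carrier female: 2/4 = 1/2
Expected count = 1/2 × 256 = 128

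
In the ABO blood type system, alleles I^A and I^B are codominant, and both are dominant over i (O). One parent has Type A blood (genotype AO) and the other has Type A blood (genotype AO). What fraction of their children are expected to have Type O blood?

Cross: AO × AO
Possible offspring genotypes: 1 AA, 2 AO, 1 OO
Blood type counts: 3 Type A, 1 Type O
Probability of Type O: 1/4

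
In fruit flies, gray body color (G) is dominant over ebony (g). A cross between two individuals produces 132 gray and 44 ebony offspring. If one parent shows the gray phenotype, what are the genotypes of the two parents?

Observed offspring: 132 gray, 44 ebony
The observed ratio simplifies to 3:1. Ebony (gg) offspring appear, so each parent must contribute one g allele. The parent stated to show gray carries G, so it is Gg. The other parent is then either Gg or gg: Gg × gg would give a 1:1 split, whereas Gg × Gg gives 3:1 — matching the data. So both parents are heterozygous (Gg × Gg).
Parent genotypes: Gg × Gg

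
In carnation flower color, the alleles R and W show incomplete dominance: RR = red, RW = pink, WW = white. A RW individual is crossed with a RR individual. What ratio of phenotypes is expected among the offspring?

Punnett square for RW × RR:
Offspring genotypes: 2 RR, 2 RW
Phenotype counts: 2 red, 2 pink
Ratio: 1 red : 1 pink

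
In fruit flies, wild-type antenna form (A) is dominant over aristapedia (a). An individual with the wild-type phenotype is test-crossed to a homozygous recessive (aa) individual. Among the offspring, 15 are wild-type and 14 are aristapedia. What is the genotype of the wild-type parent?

Test cross: ? × aa
Offspring: 15 wild-type, 14 aristapedia — approximately 1:1.
A 1:1 ratio in a test cross indicates the unknown parent is heterozygous (Aa).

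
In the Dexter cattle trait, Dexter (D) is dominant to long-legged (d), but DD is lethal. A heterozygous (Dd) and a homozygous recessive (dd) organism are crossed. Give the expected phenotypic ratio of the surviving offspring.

Cross: Dd × dd
Punnett square offspring (before lethality): 2 Dd, 2 dd
No DD offspring are produced in this cross.
Ratio: 1 Dexter (short-legged) : 1 long-legged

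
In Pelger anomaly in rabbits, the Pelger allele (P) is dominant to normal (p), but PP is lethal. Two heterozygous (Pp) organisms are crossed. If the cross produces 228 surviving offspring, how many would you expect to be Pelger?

Cross: Pp × Pp
Punnett square offspring (before lethality): 1 PP, 2 Pp, 1 pp
The PP genotype is lethal (embryos die); surviving offspring: 2 Pp, 1 pp
Pelger: 2 out of 3 → fraction 2/3
Expected count = 2/3 × 228 = 152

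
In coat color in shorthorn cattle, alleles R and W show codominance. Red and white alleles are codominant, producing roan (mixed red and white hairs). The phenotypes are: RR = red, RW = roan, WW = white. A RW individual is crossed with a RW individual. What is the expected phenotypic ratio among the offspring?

Punnett square for RW × RW:
Offspring genotypes: 1 RR, 2 RW, 1 WW
Phenotype counts: 1 red, 2 roan, 1 white
Ratio: 1 red : 2 roan : 1 white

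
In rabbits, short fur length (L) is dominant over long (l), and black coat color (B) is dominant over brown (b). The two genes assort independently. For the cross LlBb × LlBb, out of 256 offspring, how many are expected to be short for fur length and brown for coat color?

Dihybrid cross LlBb × LlBb — consider each gene separately:
fur length: Ll × Ll → 1 LL, 2 Ll, 1 ll → 3 L_ : 1 ll (out of 4)
coat color: Bb × Bb → 1 BB, 2 Bb, 1 bb → 3 B_ : 1 bb (out of 4)
Looking for: short (L_) and brown (bb)
P(short) = 3/4, P(brown) = 1/4
P(both) = 3/4 × 1/4 = 3/16
Expected count = 3/16 × 256 = 48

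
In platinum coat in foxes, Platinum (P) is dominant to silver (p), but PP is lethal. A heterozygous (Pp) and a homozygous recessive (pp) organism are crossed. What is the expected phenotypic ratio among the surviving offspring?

Cross: Pp × pp
Punnett square offspring (before lethality): 2 Pp, 2 pp
No PP offspring are produced in this cross.
Ratio: 1 platinum : 1 silver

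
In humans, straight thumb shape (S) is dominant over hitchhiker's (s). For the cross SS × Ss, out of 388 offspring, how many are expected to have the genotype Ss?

Punnett square for SS × Ss:
Offspring genotypes: 2 SS, 2 Ss
Total offspring: 4
Count with target: 2
Probability: 2/4 = 1/2
Expected count = 1/2 × 388 = 194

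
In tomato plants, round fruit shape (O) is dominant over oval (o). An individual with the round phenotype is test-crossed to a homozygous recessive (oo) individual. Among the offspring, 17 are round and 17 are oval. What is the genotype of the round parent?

Test cross: ? × oo
Offspring: 17 round, 17 oval — approximately 1:1.
A 1:1 ratio in a test cross indicates the unknown parent is heterozygous (Oo).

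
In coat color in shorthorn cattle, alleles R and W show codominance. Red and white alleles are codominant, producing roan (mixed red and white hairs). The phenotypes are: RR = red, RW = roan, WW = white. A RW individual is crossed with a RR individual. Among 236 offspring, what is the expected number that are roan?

Punnett square for RW × RR:
Offspring genotypes: 2 RR, 2 RW
Phenotype counts: 2 red, 2 roan
roan: 2 out of 4 → fraction 1/2
Expected count = 1/2 × 236 = 118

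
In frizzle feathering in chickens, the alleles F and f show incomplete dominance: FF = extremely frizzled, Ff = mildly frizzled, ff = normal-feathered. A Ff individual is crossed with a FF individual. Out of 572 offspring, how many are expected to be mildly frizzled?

Punnett square for Ff × FF:
Offspring genotypes: 2 FF, 2 Ff
Phenotype counts: 2 extremely frizzled, 2 mildly frizzled
mildly frizzled: 2 out of 4 → fraction 1/2
Expected count = 1/2 × 572 = 286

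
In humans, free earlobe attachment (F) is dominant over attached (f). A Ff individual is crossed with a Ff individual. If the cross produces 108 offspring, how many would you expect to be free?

Punnett square for Ff × Ff:
Offspring genotypes: 1 FF, 2 Ff, 1 ff
free: 3, attached: 1
free: 3 out of 4 → fraction 3/4
Expected count = 3/4 × 108 = 81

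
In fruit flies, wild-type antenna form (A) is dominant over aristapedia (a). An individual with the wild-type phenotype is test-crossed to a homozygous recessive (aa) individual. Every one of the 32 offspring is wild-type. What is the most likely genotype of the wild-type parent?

Test cross: ? × aa
All offspring are wild-type.
If the unknown parent were heterozygous (Aa), about half of 32 offspring would be aristapedia; none are. The unknown parent is most likely homozygous dominant (AA).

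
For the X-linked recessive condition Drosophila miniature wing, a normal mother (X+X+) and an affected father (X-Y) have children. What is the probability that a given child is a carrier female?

Cross: X+X+ × X-Y
Offspring: 2 X+X-, 2 X+Y
Probability of a carrier female: 2/4 = 1/2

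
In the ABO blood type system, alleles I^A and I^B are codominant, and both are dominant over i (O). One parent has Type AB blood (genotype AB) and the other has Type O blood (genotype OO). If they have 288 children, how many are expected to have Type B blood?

Cross: AB × OO
Possible offspring genotypes: 2 AO, 2 BO
Blood type counts: 2 Type A, 2 Type B
Probability of Type B: 2/4 = 1/2
Expected count = 1/2 × 288 = 144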